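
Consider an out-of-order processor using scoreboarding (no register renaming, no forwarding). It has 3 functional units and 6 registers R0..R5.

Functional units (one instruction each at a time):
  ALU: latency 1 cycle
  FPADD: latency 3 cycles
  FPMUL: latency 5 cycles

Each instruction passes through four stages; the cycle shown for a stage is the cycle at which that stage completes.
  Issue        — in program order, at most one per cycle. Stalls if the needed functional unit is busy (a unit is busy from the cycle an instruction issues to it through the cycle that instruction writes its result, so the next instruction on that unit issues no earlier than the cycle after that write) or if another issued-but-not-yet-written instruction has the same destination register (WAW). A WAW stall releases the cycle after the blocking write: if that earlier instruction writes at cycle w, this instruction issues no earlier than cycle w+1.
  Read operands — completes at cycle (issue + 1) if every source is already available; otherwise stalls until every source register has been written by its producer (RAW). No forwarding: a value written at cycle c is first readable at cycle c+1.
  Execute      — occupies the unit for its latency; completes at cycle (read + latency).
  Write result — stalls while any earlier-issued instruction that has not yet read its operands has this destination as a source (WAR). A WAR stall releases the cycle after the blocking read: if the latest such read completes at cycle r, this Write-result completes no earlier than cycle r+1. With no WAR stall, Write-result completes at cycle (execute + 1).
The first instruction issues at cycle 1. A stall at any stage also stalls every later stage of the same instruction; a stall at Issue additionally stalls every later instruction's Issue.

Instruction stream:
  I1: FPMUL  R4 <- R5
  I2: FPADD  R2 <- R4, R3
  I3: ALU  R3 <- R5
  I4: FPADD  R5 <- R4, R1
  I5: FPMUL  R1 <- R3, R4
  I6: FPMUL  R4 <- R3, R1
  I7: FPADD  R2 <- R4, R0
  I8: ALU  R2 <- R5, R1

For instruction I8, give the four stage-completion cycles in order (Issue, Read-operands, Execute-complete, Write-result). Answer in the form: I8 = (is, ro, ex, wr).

[1] I1→FPMUL
[2] I1 RO · I2→FPADD
[3] I3→ALU
[4] I3 RO
[5] I3 EX
[7] I1 EX
[8] I1 WR R4
[9] I2 RO
[10] I3 WR R3
[12] I2 EX
[13] I2 WR R2
[14] I4→FPADD
[15] I4 RO · I5→FPMUL
[16] I5 RO
[18] I4 EX
[19] I4 WR R5
[21] I5 EX
[22] I5 WR R1
[23] I6→FPMUL
[24] I6 RO · I7→FPADD
[29] I6 EX
[30] I6 WR R4
[31] I7 RO
[34] I7 EX
[35] I7 WR R2
[36] I8→ALU
[37] I8 RO
[38] I8 EX
[39] I8 WR R2

I8 = (36, 37, 38, 39)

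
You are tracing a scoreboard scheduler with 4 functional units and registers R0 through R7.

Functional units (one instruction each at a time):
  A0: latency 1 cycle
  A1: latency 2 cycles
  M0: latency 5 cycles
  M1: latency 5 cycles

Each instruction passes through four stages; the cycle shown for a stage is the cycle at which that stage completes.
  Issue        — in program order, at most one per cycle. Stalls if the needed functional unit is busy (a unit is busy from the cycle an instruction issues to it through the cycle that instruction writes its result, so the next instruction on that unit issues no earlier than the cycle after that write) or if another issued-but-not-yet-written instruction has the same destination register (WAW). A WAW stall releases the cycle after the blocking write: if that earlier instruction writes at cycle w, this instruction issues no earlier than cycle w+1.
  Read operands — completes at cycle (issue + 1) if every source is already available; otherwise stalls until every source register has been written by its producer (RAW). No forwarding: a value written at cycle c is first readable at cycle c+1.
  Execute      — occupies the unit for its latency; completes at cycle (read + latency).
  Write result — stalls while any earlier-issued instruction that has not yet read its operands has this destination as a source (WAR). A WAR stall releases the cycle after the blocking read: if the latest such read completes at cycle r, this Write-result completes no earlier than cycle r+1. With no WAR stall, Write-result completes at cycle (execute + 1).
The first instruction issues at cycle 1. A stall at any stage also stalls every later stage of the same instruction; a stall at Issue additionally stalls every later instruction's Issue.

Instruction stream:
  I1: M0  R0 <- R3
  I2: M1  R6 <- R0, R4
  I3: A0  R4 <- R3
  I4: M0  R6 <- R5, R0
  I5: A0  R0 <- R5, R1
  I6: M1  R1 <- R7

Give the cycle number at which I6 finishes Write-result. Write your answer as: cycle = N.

1) issue 1, read 2, done 7, write 8
2) issue 2, read 9, done 14, write 15  <RAW R0: wait I1 write@8>
3) issue 3, read 4, done 5, write 10  <WAR R4: wait I2 read@9>
4) issue 16, read 17, done 22, write 23  <WAW R6: wait I2 write@15>
5) issue 17, read 18, done 19, write 20
6) issue 18, read 19, done 24, write 25

cycle = 25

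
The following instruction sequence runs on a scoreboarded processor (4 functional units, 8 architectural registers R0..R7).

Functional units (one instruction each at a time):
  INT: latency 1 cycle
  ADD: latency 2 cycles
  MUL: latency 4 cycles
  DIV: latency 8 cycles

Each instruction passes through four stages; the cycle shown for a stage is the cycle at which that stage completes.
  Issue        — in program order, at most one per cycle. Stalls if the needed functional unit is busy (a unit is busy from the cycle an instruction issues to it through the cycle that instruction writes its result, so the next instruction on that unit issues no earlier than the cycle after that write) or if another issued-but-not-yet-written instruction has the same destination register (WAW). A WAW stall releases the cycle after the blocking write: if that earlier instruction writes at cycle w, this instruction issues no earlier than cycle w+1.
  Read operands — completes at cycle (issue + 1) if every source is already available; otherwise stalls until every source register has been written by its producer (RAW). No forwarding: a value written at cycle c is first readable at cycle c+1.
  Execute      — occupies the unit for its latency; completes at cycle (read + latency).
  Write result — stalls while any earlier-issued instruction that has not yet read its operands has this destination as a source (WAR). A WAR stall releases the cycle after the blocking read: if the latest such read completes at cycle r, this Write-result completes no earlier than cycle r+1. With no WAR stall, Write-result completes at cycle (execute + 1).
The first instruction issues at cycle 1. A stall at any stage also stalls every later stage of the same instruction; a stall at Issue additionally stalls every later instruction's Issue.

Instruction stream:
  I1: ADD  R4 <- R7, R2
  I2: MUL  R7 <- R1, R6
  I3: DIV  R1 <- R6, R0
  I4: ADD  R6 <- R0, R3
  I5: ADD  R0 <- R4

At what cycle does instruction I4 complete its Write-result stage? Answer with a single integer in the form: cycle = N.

t=1  I1 dispatched to ADD
t=2  I1 operands ready · I2 dispatched to MUL
t=3  I2 operands ready · I3 dispatched to DIV
t=4  I1 complete · I3 operands ready
t=5  R4←I1
t=6  I4 dispatched to ADD
t=7  I2 complete · I4 operands ready
t=8  R7←I2
t=9  I4 complete
t=10  R6←I4
t=11  I5 dispatched to ADD
t=12  I3 complete · I5 operands ready
t=13  R1←I3
t=14  I5 complete
t=15  R0←I5

cycle = 10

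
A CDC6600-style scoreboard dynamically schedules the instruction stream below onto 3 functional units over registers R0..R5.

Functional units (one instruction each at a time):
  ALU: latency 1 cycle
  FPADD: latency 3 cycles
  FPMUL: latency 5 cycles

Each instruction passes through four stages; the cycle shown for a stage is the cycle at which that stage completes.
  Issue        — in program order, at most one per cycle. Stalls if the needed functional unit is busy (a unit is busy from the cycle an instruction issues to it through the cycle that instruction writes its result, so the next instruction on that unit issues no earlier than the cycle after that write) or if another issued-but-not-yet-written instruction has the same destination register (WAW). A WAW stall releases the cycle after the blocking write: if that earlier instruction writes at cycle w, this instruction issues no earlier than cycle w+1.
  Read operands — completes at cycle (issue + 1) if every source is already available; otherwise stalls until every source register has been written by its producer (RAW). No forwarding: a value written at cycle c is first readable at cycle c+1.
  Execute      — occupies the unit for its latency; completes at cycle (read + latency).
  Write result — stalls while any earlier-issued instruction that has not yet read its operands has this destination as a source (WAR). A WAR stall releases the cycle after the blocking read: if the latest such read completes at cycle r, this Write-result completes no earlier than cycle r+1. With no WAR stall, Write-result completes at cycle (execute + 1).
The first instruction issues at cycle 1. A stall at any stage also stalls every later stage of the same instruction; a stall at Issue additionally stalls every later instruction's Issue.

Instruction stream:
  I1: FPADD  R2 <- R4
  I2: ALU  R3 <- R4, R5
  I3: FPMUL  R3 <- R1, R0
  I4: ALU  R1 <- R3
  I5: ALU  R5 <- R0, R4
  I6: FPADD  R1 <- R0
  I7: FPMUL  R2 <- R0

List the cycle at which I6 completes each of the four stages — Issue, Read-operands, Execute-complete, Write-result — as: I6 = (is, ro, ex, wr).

I6 = (18, 19, 22, 23)

[1] I1→FPADD
[2] I1 RO | I2→ALU
[3] I2 RO
[4] I2 EX
[5] I1 EX | I2 WR R3
[6] I1 WR R2 | I3→FPMUL
[7] I3 RO | I4→ALU
[12] I3 EX
[13] I3 WR R3
[14] I4 RO
[15] I4 EX
[16] I4 WR R1
[17] I5→ALU
[18] I5 RO | I6→FPADD
[19] I5 EX | I6 RO | I7→FPMUL
[20] I5 WR R5 | I7 RO
[22] I6 EX
[23] I6 WR R1
[25] I7 EX
[26] I7 WR R2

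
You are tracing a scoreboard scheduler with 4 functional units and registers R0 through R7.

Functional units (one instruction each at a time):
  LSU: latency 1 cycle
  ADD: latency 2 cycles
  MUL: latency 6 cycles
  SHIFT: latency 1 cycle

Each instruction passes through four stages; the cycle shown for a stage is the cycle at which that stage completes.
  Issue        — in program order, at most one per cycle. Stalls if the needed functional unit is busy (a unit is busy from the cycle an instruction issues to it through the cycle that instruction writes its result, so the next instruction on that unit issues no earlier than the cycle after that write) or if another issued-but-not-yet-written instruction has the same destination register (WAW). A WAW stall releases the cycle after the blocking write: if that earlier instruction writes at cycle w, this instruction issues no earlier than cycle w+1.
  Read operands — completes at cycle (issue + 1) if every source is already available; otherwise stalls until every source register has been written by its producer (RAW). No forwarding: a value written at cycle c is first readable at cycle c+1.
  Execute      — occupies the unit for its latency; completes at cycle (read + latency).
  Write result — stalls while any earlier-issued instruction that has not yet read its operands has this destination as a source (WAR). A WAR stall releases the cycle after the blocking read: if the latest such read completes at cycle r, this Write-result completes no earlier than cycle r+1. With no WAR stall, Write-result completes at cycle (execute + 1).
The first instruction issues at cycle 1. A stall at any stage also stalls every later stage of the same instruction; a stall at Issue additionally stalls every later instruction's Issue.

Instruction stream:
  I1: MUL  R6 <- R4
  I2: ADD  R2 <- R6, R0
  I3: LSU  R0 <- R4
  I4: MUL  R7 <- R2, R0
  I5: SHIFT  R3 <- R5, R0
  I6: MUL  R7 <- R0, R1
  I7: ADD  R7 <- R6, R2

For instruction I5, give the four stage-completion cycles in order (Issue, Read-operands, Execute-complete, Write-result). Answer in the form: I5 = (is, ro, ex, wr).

I5 = (11, 12, 13, 14)

c1: issue I1 (MUL)
c2: I1 read-ops, issue I2 (ADD)
c3: issue I3 (LSU)
c4: I3 read-ops
c5: I3 finished on LSU
c8: I1 finished on MUL
c9: I1→R6
c10: I2 read-ops, issue I4 (MUL)
c11: I3→R0, issue I5 (SHIFT)
c12: I2 finished on ADD, I5 read-ops
c13: I2→R2, I5 finished on SHIFT
c14: I4 read-ops, I5→R3
c20: I4 finished on MUL
c21: I4→R7
c22: issue I6 (MUL)
c23: I6 read-ops
c29: I6 finished on MUL
c30: I6→R7
c31: issue I7 (ADD)
c32: I7 read-ops
c34: I7 finished on ADD
c35: I7→R7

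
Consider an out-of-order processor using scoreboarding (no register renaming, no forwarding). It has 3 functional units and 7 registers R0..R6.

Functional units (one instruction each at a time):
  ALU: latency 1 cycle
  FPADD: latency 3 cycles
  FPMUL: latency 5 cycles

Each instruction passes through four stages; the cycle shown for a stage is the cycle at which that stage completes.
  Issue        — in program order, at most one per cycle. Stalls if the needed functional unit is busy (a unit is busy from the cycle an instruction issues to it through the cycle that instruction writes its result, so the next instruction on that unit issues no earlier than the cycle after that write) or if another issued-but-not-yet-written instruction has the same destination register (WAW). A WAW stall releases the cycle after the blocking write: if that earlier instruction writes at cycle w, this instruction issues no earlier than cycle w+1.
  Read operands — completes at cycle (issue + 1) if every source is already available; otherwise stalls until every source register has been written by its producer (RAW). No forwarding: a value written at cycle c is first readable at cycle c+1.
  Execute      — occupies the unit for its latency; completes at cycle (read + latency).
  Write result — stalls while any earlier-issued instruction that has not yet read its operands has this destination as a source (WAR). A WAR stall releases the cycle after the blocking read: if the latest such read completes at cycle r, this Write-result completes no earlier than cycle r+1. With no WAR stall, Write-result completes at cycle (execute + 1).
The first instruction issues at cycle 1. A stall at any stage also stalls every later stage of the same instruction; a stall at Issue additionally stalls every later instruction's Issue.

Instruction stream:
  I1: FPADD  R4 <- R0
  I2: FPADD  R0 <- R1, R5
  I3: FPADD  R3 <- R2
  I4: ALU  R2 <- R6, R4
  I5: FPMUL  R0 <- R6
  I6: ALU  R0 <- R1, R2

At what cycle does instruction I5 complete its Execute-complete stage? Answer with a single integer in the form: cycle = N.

cycle 1: I1 dispatched to FPADD
cycle 2: I1 operands ready
cycle 5: I1 complete
cycle 6: R4←I1
cycle 7: I2 dispatched to FPADD
cycle 8: I2 operands ready
cycle 11: I2 complete
cycle 12: R0←I2
cycle 13: I3 dispatched to FPADD
cycle 14: I3 operands ready | I4 dispatched to ALU
cycle 15: I4 operands ready | I5 dispatched to FPMUL
cycle 16: I4 complete | I5 operands ready
cycle 17: I3 complete | R2←I4
cycle 18: R3←I3
cycle 21: I5 complete
cycle 22: R0←I5
cycle 23: I6 dispatched to ALU
cycle 24: I6 operands ready
cycle 25: I6 complete
cycle 26: R0←I6

cycle = 21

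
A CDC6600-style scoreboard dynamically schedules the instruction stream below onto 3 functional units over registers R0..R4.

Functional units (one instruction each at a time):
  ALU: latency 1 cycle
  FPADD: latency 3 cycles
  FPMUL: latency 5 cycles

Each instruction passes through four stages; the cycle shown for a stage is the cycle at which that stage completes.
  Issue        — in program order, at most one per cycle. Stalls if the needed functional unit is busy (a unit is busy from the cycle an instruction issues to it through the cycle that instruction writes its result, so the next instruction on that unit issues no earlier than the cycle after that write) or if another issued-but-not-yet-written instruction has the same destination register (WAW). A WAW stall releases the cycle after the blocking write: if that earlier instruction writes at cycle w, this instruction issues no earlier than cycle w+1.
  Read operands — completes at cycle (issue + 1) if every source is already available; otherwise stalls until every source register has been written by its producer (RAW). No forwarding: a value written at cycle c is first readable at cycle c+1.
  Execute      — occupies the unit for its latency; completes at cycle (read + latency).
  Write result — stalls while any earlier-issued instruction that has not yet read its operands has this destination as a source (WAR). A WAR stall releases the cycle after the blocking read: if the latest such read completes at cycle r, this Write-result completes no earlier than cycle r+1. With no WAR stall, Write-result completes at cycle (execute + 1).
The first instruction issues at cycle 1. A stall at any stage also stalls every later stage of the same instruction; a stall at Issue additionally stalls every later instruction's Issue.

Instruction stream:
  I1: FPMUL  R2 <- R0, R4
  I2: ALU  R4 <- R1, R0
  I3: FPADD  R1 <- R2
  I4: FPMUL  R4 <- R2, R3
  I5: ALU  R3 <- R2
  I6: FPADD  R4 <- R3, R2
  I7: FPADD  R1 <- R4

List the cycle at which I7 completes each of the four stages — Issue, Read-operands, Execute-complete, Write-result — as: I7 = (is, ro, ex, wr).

I7 = (23, 24, 27, 28)

t=1  I1→FPMUL
t=2  I1 RO | I2→ALU
t=3  I2 RO | I3→FPADD
t=4  I2 EX
t=5  I2 WR R4
t=7  I1 EX
t=8  I1 WR R2
t=9  I3 RO | I4→FPMUL
t=10  I4 RO | I5→ALU
t=11  I5 RO
t=12  I3 EX | I5 EX
t=13  I3 WR R1 | I5 WR R3
t=15  I4 EX
t=16  I4 WR R4
t=17  I6→FPADD
t=18  I6 RO
t=21  I6 EX
t=22  I6 WR R4
t=23  I7→FPADD
t=24  I7 RO
t=27  I7 EX
t=28  I7 WR R1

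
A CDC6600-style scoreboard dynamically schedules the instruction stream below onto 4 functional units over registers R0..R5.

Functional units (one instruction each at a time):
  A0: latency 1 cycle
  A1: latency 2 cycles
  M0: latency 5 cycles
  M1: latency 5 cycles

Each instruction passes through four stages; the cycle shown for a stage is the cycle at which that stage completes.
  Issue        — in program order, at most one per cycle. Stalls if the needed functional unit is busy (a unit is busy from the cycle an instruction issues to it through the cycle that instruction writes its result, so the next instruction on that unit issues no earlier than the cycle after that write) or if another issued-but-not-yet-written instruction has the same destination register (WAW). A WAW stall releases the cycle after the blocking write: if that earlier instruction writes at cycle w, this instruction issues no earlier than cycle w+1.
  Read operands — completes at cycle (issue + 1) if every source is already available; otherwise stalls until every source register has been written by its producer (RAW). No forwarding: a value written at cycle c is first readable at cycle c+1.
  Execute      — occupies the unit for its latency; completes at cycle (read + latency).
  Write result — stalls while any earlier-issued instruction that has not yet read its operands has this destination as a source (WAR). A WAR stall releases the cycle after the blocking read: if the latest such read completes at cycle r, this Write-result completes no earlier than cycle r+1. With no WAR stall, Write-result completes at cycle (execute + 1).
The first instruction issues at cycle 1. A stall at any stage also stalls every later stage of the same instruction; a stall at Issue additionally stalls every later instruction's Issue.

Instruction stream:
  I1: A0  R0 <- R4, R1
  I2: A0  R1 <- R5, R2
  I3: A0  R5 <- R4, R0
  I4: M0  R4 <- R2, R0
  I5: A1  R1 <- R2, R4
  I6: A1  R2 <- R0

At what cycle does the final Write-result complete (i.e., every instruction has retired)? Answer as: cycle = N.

I1: IS=1 RO=2 EX=3 WR=4
I2: IS=5 RO=6 EX=7 WR=8  [struct: A0 busy until I1 writes@4]
I3: IS=9 RO=10 EX=11 WR=12  [struct: A0 busy until I2 writes@8]
I4: IS=10 RO=11 EX=16 WR=17
I5: IS=11 RO=18 EX=20 WR=21  [RAW R4: wait I4 write@17]
I6: IS=22 RO=23 EX=25 WR=26  [struct: A1 busy until I5 writes@21]

cycle = 26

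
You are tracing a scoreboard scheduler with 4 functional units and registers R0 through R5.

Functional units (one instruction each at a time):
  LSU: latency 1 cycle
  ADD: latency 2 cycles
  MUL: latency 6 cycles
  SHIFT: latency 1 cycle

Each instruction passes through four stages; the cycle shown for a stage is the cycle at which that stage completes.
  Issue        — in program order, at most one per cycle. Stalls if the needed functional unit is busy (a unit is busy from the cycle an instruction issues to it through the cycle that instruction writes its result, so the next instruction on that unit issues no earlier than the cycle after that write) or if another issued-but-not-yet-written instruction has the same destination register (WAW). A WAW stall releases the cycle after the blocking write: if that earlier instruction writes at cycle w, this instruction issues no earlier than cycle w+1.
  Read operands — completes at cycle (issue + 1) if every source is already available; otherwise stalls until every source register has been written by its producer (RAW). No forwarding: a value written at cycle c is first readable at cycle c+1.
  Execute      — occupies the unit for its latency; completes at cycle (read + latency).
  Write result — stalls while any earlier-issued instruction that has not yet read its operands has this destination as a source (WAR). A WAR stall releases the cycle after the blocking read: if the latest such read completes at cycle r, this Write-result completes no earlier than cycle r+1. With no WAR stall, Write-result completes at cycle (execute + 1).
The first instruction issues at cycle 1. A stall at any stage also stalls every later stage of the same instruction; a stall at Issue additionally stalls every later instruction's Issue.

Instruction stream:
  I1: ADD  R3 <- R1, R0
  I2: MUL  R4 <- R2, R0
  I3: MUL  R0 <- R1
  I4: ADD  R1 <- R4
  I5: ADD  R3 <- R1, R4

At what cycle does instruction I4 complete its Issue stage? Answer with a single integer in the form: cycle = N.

c1: I1→ADD
c2: I1 RO | I2→MUL
c3: I2 RO
c4: I1 EX
c5: I1 WR R3
c9: I2 EX
c10: I2 WR R4
c11: I3→MUL
c12: I3 RO | I4→ADD
c13: I4 RO
c15: I4 EX
c16: I4 WR R1
c17: I5→ADD
c18: I3 EX | I5 RO
c19: I3 WR R0
c20: I5 EX
c21: I5 WR R3

cycle = 12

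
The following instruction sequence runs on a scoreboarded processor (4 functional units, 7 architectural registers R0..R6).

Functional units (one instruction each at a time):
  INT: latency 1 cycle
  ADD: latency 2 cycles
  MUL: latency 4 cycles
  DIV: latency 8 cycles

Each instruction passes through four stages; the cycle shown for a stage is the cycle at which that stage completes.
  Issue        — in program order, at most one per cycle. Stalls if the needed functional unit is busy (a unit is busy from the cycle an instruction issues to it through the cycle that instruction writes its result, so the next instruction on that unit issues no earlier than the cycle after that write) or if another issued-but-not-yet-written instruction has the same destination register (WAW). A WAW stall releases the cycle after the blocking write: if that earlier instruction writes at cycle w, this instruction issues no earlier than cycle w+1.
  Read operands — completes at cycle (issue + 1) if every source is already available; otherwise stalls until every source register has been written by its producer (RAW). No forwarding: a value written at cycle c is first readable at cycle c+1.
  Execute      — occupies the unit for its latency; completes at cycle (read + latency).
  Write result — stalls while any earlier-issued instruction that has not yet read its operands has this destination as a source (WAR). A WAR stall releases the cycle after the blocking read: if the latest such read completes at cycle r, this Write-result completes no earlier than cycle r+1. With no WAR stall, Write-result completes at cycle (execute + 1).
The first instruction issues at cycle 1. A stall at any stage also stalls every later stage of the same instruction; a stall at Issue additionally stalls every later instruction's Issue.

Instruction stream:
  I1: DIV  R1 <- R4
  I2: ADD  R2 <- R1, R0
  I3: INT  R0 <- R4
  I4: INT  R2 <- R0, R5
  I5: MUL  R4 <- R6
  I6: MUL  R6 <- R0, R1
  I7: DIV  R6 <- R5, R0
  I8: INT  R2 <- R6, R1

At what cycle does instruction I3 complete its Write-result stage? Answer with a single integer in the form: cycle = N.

c1: I1→DIV
c2: I1 RO · I2→ADD
c3: I3→INT
c4: I3 RO
c5: I3 EX
c10: I1 EX
c11: I1 WR R1
c12: I2 RO
c13: I3 WR R0
c14: I2 EX
c15: I2 WR R2
c16: I4→INT
c17: I4 RO · I5→MUL
c18: I4 EX · I5 RO
c19: I4 WR R2
c22: I5 EX
c23: I5 WR R4
c24: I6→MUL
c25: I6 RO
c29: I6 EX
c30: I6 WR R6
c31: I7→DIV
c32: I7 RO · I8→INT
c40: I7 EX
c41: I7 WR R6
c42: I8 RO
c43: I8 EX
c44: I8 WR R2

cycle = 13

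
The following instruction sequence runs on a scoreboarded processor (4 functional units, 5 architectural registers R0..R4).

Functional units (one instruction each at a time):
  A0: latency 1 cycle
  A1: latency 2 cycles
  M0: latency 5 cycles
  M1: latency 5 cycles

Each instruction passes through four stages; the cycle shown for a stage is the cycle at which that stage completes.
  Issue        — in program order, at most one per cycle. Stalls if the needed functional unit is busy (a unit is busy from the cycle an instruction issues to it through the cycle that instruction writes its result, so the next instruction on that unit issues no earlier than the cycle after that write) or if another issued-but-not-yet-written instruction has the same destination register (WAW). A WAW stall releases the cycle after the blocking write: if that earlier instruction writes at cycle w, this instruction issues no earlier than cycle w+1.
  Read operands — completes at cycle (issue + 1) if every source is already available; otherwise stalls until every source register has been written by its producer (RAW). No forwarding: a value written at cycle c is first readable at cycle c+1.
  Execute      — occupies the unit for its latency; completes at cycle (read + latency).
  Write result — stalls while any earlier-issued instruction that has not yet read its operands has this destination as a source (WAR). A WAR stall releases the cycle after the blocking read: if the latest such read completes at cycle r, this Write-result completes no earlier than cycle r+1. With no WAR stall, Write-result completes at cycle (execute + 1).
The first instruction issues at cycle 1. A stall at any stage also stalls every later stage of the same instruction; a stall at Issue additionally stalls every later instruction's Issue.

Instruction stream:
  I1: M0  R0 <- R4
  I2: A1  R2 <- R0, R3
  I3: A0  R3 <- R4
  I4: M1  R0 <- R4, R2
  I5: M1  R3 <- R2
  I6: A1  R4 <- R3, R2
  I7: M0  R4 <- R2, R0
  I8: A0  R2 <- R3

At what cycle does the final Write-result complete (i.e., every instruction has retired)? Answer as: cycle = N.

I1  is:1  ro:2  ex:7  wr:8
I2  is:2  ro:9  ex:11  wr:12  — RAW R0: wait I1 write@8
I3  is:3  ro:4  ex:5  wr:10  — WAR R3: wait I2 read@9
I4  is:9  ro:13  ex:18  wr:19  — WAW R0: wait I1 write@8, RAW R2: wait I2 write@12
I5  is:20  ro:21  ex:26  wr:27  — struct: M1 busy until I4 writes@19
I6  is:21  ro:28  ex:30  wr:31  — RAW R3: wait I5 write@27
I7  is:32  ro:33  ex:38  wr:39  — WAW R4: wait I6 write@31
I8  is:33  ro:34  ex:35  wr:36

cycle = 39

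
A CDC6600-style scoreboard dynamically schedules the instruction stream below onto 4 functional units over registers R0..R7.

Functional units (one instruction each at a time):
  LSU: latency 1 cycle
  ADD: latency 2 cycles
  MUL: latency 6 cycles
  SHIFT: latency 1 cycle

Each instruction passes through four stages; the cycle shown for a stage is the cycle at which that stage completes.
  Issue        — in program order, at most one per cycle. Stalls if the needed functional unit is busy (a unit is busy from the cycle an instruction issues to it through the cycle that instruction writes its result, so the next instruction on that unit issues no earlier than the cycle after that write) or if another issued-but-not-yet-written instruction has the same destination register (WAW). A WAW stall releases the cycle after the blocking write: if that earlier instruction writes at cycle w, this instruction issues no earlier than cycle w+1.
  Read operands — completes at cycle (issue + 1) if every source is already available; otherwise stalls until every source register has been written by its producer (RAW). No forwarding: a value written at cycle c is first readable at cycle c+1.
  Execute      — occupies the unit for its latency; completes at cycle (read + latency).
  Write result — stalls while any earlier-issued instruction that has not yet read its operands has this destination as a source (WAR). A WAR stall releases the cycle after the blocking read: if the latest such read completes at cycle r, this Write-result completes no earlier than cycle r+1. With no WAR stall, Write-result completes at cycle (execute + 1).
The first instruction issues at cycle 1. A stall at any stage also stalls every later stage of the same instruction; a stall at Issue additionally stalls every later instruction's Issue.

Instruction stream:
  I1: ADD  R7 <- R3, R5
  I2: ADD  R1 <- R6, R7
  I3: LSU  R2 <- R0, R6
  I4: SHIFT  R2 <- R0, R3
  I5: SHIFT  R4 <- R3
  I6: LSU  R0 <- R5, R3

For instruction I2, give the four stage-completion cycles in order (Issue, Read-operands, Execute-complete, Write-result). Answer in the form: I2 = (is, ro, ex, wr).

I2 = (6, 7, 9, 10)

c1: I1 issues→ADD
c2: I1 reads
c4: I1 exec-done
c5: I1 writes R7
c6: I2 issues→ADD
c7: I2 reads | I3 issues→LSU
c8: I3 reads
c9: I2 exec-done | I3 exec-done
c10: I2 writes R1 | I3 writes R2
c11: I4 issues→SHIFT
c12: I4 reads
c13: I4 exec-done
c14: I4 writes R2
c15: I5 issues→SHIFT
c16: I5 reads | I6 issues→LSU
c17: I5 exec-done | I6 reads
c18: I5 writes R4 | I6 exec-done
c19: I6 writes R0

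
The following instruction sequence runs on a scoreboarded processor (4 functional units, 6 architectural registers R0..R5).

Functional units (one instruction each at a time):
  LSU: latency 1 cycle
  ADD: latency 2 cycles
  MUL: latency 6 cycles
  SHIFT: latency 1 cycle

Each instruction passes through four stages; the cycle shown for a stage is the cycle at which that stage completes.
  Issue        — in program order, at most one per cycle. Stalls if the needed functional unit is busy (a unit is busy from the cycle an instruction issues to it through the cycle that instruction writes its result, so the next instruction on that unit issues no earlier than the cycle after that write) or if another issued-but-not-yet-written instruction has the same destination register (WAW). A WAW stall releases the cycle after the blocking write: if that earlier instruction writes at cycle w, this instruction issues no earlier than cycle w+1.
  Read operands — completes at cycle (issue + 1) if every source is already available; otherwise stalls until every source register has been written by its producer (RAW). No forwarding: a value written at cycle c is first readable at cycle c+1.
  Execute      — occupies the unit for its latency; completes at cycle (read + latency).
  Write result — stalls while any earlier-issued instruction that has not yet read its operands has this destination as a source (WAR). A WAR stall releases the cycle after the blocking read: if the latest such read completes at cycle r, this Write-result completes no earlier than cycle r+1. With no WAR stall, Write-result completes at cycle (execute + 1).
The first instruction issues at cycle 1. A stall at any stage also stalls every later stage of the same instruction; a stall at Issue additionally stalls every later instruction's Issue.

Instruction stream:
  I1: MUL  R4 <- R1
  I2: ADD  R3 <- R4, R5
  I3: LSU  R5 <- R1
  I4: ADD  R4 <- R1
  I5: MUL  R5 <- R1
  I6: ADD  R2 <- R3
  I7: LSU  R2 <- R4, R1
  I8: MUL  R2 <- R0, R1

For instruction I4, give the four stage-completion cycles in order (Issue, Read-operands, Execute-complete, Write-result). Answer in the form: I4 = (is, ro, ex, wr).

I4 = (14, 15, 17, 18)

c1: issue I1 (MUL)
c2: I1 read-ops · issue I2 (ADD)
c3: issue I3 (LSU)
c4: I3 read-ops
c5: I3 finished on LSU
c8: I1 finished on MUL
c9: I1→R4
c10: I2 read-ops
c11: I3→R5
c12: I2 finished on ADD
c13: I2→R3
c14: issue I4 (ADD)
c15: I4 read-ops · issue I5 (MUL)
c16: I5 read-ops
c17: I4 finished on ADD
c18: I4→R4
c19: issue I6 (ADD)
c20: I6 read-ops
c22: I5 finished on MUL · I6 finished on ADD
c23: I5→R5 · I6→R2
c24: issue I7 (LSU)
c25: I7 read-ops
c26: I7 finished on LSU
c27: I7→R2
c28: issue I8 (MUL)
c29: I8 read-ops
c35: I8 finished on MUL
c36: I8→R2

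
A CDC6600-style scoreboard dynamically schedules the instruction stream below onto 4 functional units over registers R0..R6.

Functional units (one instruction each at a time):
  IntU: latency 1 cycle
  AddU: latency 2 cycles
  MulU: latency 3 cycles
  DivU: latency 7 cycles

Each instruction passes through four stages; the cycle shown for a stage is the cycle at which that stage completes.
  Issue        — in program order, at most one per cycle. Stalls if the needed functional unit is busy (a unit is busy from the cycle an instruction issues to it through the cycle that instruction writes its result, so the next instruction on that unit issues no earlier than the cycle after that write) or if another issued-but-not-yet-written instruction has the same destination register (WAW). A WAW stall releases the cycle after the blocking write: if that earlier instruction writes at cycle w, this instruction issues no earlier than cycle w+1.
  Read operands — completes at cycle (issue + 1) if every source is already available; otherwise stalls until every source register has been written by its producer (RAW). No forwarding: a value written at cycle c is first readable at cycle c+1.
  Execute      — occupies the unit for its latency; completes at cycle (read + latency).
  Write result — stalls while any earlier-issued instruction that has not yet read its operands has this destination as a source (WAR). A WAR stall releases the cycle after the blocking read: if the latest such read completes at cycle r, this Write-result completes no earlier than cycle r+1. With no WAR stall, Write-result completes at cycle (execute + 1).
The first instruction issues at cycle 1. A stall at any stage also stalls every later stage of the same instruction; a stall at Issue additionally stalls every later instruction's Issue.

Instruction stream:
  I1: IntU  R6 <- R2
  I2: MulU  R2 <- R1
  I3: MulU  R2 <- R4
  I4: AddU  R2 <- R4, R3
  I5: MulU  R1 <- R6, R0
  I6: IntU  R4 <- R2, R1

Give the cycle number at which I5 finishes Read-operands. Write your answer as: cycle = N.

cycle = 16

I1  is:1  ro:2  ex:3  wr:4
I2  is:2  ro:3  ex:6  wr:7
I3  is:8  ro:9  ex:12  wr:13  — struct: MulU busy until I2 writes@7
I4  is:14  ro:15  ex:17  wr:18  — WAW R2: wait I3 write@13
I5  is:15  ro:16  ex:19  wr:20
I6  is:16  ro:21  ex:22  wr:23  — RAW R1: wait I5 write@20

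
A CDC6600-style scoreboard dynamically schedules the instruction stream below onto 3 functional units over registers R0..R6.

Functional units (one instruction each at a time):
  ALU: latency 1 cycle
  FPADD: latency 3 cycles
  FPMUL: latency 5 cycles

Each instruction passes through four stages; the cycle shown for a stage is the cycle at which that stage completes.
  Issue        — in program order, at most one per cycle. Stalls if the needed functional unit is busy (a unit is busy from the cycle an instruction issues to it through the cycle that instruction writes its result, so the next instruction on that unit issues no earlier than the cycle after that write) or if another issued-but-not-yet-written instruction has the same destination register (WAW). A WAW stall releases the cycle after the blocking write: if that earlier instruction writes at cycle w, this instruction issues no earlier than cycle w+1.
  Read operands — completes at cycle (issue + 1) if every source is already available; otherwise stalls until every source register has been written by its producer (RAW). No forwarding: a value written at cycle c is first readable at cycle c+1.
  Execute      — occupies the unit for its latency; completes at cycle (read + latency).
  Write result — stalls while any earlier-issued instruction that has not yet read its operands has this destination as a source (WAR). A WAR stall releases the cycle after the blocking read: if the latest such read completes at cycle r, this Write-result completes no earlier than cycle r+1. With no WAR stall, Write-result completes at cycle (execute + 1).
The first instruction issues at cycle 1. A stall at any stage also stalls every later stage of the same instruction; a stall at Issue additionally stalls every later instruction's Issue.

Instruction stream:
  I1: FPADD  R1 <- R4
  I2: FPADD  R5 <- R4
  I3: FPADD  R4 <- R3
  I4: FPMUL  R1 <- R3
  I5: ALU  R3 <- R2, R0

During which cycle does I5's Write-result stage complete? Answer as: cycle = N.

[1] I1→FPADD
[2] I1 RO
[5] I1 EX
[6] I1 WR R1
[7] I2→FPADD
[8] I2 RO
[11] I2 EX
[12] I2 WR R5
[13] I3→FPADD
[14] I3 RO; I4→FPMUL
[15] I4 RO; I5→ALU
[16] I5 RO
[17] I3 EX; I5 EX
[18] I3 WR R4; I5 WR R3
[20] I4 EX
[21] I4 WR R1

cycle = 18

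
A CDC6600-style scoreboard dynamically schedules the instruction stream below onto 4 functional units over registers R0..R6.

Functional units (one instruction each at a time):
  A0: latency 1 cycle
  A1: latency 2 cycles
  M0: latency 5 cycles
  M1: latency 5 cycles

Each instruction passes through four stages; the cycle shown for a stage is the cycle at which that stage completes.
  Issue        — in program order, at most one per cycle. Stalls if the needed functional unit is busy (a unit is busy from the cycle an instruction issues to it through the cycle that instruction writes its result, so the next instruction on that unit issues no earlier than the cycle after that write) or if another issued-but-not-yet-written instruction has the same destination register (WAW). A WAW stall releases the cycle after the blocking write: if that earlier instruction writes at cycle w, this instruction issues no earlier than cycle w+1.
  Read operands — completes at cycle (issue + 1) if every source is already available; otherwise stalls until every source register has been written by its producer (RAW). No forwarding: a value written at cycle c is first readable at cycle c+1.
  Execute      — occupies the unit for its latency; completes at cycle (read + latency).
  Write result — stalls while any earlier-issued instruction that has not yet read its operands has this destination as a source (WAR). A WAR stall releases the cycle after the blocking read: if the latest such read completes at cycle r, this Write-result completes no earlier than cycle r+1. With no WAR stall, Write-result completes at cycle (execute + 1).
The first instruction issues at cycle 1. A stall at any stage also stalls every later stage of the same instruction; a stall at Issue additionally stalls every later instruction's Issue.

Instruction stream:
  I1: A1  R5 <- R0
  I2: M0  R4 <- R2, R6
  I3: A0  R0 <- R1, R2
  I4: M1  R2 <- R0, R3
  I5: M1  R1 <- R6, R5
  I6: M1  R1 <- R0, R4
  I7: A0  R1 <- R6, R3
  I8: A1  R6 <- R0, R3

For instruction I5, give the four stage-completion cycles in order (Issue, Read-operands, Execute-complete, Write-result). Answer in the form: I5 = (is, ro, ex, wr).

I5 = (14, 15, 20, 21)

[I1] 1/2/4/5
[I2] 2/3/8/9
[I3] 3/4/5/6
[I4] 4/7/12/13  (RAW R0: wait I3 write@6)
[I5] 14/15/20/21  (struct: M1 busy until I4 writes@13)
[I6] 22/23/28/29  (struct: M1 busy until I5 writes@21)
[I7] 30/31/32/33  (WAW R1: wait I6 write@29)
[I8] 31/32/34/35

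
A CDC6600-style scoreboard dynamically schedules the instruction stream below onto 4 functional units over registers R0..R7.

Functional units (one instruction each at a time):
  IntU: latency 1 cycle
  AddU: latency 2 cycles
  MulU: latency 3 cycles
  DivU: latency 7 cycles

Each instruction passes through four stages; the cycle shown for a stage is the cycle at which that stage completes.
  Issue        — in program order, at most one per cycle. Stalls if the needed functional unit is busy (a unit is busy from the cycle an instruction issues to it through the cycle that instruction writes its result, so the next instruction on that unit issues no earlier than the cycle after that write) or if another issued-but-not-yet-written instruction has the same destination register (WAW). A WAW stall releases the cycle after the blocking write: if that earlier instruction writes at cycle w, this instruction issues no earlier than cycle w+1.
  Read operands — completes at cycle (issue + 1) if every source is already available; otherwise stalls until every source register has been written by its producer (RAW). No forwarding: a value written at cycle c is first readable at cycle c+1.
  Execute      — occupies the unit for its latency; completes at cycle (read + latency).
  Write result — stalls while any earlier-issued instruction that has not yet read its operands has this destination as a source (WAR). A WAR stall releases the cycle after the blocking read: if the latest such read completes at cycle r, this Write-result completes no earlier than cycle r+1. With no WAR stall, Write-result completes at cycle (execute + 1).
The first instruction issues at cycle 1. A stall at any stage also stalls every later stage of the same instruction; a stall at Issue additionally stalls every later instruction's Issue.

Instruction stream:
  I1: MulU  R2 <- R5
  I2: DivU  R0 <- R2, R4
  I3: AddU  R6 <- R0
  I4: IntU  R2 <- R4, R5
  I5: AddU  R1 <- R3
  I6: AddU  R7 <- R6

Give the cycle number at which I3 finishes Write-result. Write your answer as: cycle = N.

cycle = 19

t=1  I1→MulU
t=2  I1 RO; I2→DivU
t=3  I3→AddU
t=5  I1 EX
t=6  I1 WR R2
t=7  I2 RO; I4→IntU
t=8  I4 RO
t=9  I4 EX
t=10  I4 WR R2
t=14  I2 EX
t=15  I2 WR R0
t=16  I3 RO
t=18  I3 EX
t=19  I3 WR R6
t=20  I5→AddU
t=21  I5 RO
t=23  I5 EX
t=24  I5 WR R1
t=25  I6→AddU
t=26  I6 RO
t=28  I6 EX
t=29  I6 WR R7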